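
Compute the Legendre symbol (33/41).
(33/41) = 33^{20} mod 41 = 1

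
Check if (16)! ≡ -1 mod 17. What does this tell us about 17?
(16)! mod 17 = 16. Since this equals -1 mod 17, Wilson confirms 17 is prime.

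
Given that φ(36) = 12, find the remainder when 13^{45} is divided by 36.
By Euler: 13^{12} ≡ 1 mod 36 since gcd(13, 36) = 1. 45 = 3×12 + 9. So 13^{45} ≡ 13^{9} ≡ 1 mod 36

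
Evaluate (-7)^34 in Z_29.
Using Fermat: (-7)^{28} ≡ 1 mod 29. 34 ≡ 6 mod 28. So (-7)^{34} ≡ (-7)^{6} ≡ 25 mod 29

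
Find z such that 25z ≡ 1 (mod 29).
Since 29 is prime, by Fermat 25^(-1) ≡ 25^{27} ≡ 7 (mod 29). Verify: 25 × 7 = 175 ≡ 1 (mod 29)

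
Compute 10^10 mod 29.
By repeated squaring (mod 29): 10^{1}≡10, 10^{2}≡13, 10^{4}≡24, 10^{8}≡25. Then 10^{10} = 10^{8+2} ≡ 25 × 13 ≡ 6 (mod 29)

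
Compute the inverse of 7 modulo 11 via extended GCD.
Extended GCD: 7(-3) + 11(2) = 1. So 7^(-1) ≡ -3 ≡ 8 (mod 11). Verify: 7 × 8 = 56 ≡ 1 (mod 11)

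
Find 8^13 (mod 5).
Using Fermat: 8^{4} ≡ 1 (mod 5). 13 ≡ 1 (mod 4). So 8^{13} ≡ 8^{1} ≡ 3 (mod 5)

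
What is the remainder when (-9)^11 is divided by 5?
Using Fermat: (-9)^{4} ≡ 1 mod 5. 11 ≡ 3 mod 4. So (-9)^{11} ≡ (-9)^{3} ≡ 1 mod 5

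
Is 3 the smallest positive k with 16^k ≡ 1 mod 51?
Powers of 16 mod 51: 16^1≡16, 16^2≡1. Already 16^2≡1, so the order is 2 < 3. No, the actual order is 2.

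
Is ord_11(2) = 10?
Powers of 2 mod 11: 2^1≡2, 2^2≡4, 2^3≡8, 2^4≡5, 2^5≡10, 2^6≡9, 2^7≡7, 2^8≡3, 2^9≡6, 2^10≡1. First k with 2^k≡1 is k=10. Yes, ord_11(2) = 10.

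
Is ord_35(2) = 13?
Powers of 2 mod 35: 2^1≡2, 2^2≡4, 2^3≡8, 2^4≡16, 2^5≡32, 2^6≡29, 2^7≡23, 2^8≡11, 2^9≡22, 2^10≡9, 2^11≡18, 2^12≡1. Already 2^12≡1, so the order is 12 < 13. No, the actual order is 12.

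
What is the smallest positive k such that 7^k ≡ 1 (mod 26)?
Powers of 7 mod 26: 7^1≡7, 7^2≡23, 7^3≡5, 7^4≡9, 7^5≡11, 7^6≡25, 7^7≡19, 7^8≡3, 7^9≡21, 7^10≡17, 7^11≡15, 7^12≡1. ord_26(7) = 12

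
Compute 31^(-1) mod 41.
Since 41 is prime, by Fermat 31^(-1) ≡ 31^{39} ≡ 4 mod 41. Verify: 31 × 4 = 124 ≡ 1 mod 41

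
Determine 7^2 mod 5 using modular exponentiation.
7^{2} = 49 ≡ 4 (mod 5)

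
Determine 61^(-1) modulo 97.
Since 97 is prime, by Fermat 61^(-1) ≡ 61^{95} ≡ 35 mod 97. Verify: 61 × 35 = 2135 ≡ 1 mod 97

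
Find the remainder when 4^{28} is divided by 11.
By Fermat: 4^{10} ≡ 1 mod 11. 28 = 2×10 + 8. So 4^{28} ≡ 4^{8} ≡ 9 mod 11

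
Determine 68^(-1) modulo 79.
Since 79 is prime, by Fermat 68^(-1) ≡ 68^{77} ≡ 43 mod 79. Verify: 68 × 43 = 2924 ≡ 1 mod 79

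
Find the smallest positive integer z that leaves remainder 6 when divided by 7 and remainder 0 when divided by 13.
M = 7 × 13 = 91. M₁ = 13, y₁ ≡ 6 mod 7. M₂ = 7, y₂ ≡ 2 mod 13. z = 6×13×6 + 0×7×2 ≡ 13 mod 91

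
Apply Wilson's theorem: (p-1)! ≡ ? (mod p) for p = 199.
By Wilson's theorem, (198)! ≡ -1 ≡ 198 mod 199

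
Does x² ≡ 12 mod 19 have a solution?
By Euler's criterion: 12^{9} ≡ 18 mod 19. Since this equals -1 (≡ 18), 12 is not a QR.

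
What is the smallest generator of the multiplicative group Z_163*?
g = 2. Powers: [2, 4, 8, 16, 32, 64, 128, ...] generates all 162 non-zero residues.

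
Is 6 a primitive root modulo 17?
ord_17(6) divides 16. For each prime q|16: 6^{8}≡16, none ≡ 1. So 6 has order 16 and is a primitive root mod 17.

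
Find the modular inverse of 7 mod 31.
Since 31 is prime, by Fermat 7^(-1) ≡ 7^{29} ≡ 9 mod 31. Verify: 7 × 9 = 63 ≡ 1 mod 31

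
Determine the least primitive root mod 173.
g = 2. Powers: [2, 4, 8, 16, 32, 64, 128, 83, 166, 159, ...] generates all 172 non-zero residues.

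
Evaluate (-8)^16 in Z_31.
By repeated squaring mod 31: (-8)^{1}≡23, (-8)^{2}≡2, (-8)^{4}≡4, (-8)^{8}≡16, (-8)^{16}≡8. So (-8)^{16} ≡ 8 mod 31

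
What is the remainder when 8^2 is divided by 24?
8^{2} = 64 ≡ 16 (mod 24)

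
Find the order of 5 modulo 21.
Powers of 5 mod 21: 5^1≡5, 5^2≡4, 5^3≡20, 5^4≡16, 5^5≡17, 5^6≡1. So the order of 5 is 6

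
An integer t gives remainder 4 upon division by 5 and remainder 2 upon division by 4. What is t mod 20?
M = 5 × 4 = 20. M₁ = 4, y₁ ≡ 4 mod 5. M₂ = 5, y₂ ≡ 1 mod 4. t = 4×4×4 + 2×5×1 ≡ 14 mod 20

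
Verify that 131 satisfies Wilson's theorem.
(130)! mod 131 = 130. Since this equals -1 (mod 131), Wilson confirms 131 is prime.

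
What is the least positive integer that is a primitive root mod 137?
g = 3. Powers: [3, 9, 27, 81, 106, 44, 132, 122, 92, ...] generates all 136 non-zero residues.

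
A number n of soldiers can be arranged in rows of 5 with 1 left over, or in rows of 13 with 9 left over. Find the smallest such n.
M = 5 × 13 = 65. M₁ = 13, y₁ ≡ 2 mod 5. M₂ = 5, y₂ ≡ 8 mod 13. n = 1×13×2 + 9×5×8 ≡ 61 mod 65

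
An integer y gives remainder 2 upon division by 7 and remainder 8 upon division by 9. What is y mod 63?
M = 7 × 9 = 63. M₁ = 9, y₁ ≡ 4 mod 7. M₂ = 7, y₂ ≡ 4 mod 9. y = 2×9×4 + 8×7×4 ≡ 44 mod 63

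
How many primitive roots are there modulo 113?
There are φ(113-1) = φ(112) = 48 primitive roots modulo 113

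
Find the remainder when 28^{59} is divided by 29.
By Fermat: 28^{28} ≡ 1 mod 29. 59 = 2×28 + 3. So 28^{59} ≡ 28^{3} ≡ 28 mod 29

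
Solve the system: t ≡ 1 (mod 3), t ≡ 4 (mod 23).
M = 3 × 23 = 69. M₁ = 23, y₁ ≡ 2 (mod 3). M₂ = 3, y₂ ≡ 8 (mod 23). t = 1×23×2 + 4×3×8 ≡ 4 (mod 69)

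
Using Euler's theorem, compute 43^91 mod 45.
By Euler: 43^{24} ≡ 1 mod 45 since gcd(43, 45) = 1. 91 = 3×24 + 19. So 43^{91} ≡ 43^{19} ≡ 7 mod 45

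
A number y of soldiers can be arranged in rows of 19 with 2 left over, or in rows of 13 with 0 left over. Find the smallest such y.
M = 19 × 13 = 247. M₁ = 13, y₁ ≡ 3 mod 19. M₂ = 19, y₂ ≡ 11 mod 13. y = 2×13×3 + 0×19×11 ≡ 78 mod 247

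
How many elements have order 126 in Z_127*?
A prime p has φ(p-1) primitive roots; here φ(126) = 36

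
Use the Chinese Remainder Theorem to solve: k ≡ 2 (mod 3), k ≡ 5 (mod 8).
M = 3 × 8 = 24. M₁ = 8, y₁ ≡ 2 (mod 3). M₂ = 3, y₂ ≡ 3 (mod 8). k = 2×8×2 + 5×3×3 ≡ 5 (mod 24)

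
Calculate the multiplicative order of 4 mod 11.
Powers of 4 mod 11: 4^1≡4, 4^2≡5, 4^3≡9, 4^4≡3, 4^5≡1. ord_11(4) = 5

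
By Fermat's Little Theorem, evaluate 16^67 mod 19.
By Fermat: 16^{18} ≡ 1 mod 19. 67 = 3×18 + 13. So 16^{67} ≡ 16^{13} ≡ 5 mod 19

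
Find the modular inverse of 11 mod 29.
Since 29 is prime, by Fermat 11^(-1) ≡ 11^{27} ≡ 8 mod 29. Verify: 11 × 8 = 88 ≡ 1 mod 29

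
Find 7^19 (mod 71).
By repeated squaring (mod 71): 7^{1}≡7, 7^{2}≡49, 7^{4}≡58, 7^{8}≡27, 7^{16}≡19. Then 7^{19} = 7^{16+2+1} ≡ 19 × 49 × 7 ≡ 56 (mod 71)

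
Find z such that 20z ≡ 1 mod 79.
Since 79 is prime, by Fermat 20^(-1) ≡ 20^{77} ≡ 4 mod 79. Verify: 20 × 4 = 80 ≡ 1 mod 79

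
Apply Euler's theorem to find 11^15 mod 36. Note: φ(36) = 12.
By Euler: 11^{12} ≡ 1 mod 36 since gcd(11, 36) = 1. 15 = 1×12 + 3. So 11^{15} ≡ 11^{3} ≡ 35 mod 36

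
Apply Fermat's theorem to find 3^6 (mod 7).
By Fermat's Little Theorem, 3^{6} ≡ 1 (mod 7) since 7 is prime and gcd(3, 7) = 1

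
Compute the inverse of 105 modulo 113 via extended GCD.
Extended GCD: 105(14) + 113(-13) = 1. So 105^(-1) ≡ 14 mod 113. Verify: 105 × 14 = 1470 ≡ 1 mod 113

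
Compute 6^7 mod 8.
By repeated squaring mod 8: 6^{1}≡6, 6^{2}≡4, 6^{4}≡0. Then 6^{7} = 6^{4+2+1} ≡ 0 × 4 × 6 ≡ 0 mod 8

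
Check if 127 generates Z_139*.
127^{69} ≡ 1 (mod 139) and 69 < 138, so ord_139(127) = 69 ≠ 138 and 127 is not a primitive root.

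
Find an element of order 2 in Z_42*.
13 has order 2 mod 42 since 13^{2} ≡ 1 mod 42 and no smaller power works.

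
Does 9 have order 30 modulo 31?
9^{15} ≡ 1 mod 31 and 15 < 30, so ord_31(9) = 15 ≠ 30 and 9 is not a primitive root.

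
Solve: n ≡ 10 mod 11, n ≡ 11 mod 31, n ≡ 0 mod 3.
M = 11 × 31 × 3 = 1023. M₁ = 93, y₁ ≡ 9 mod 11. M₂ = 33, y₂ ≡ 16 mod 31. M₃ = 341, y₃ ≡ 2 mod 3. n = 10×93×9 + 11×33×16 + 0×341×2 ≡ 879 mod 1023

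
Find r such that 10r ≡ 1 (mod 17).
Since 17 is prime, by Fermat 10^(-1) ≡ 10^{15} ≡ 12 (mod 17). Verify: 10 × 12 = 120 ≡ 1 (mod 17)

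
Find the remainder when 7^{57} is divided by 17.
By Fermat: 7^{16} ≡ 1 (mod 17). 57 = 3×16 + 9. So 7^{57} ≡ 7^{9} ≡ 10 (mod 17)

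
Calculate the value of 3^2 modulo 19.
3^{2} = 9 ≡ 9 (mod 19)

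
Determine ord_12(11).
Powers of 11 mod 12: 11^1≡11, 11^2≡1. So the order of 11 is 2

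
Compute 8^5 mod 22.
By repeated squaring mod 22: 8^{1}≡8, 8^{2}≡20, 8^{4}≡4. Then 8^{5} = 8^{4+1} ≡ 4 × 8 ≡ 10 mod 22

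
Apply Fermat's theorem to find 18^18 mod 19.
By Fermat's Little Theorem, 18^{18} ≡ 1 mod 19 since 19 is prime and gcd(18, 19) = 1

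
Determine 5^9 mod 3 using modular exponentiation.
Using Fermat: 5^{2} ≡ 1 mod 3. 9 ≡ 1 mod 2. So 5^{9} ≡ 5^{1} ≡ 2 mod 3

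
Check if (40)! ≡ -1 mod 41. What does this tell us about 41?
(40)! mod 41 = 40. Since this equals -1 mod 41, Wilson confirms 41 is prime.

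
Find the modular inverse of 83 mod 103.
Since 103 is prime, by Fermat 83^(-1) ≡ 83^{101} ≡ 36 (mod 103). Verify: 83 × 36 = 2988 ≡ 1 (mod 103)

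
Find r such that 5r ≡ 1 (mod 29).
Since 29 is prime, by Fermat 5^(-1) ≡ 5^{27} ≡ 6 (mod 29). Verify: 5 × 6 = 30 ≡ 1 (mod 29)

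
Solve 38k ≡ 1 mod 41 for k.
Since 41 is prime, by Fermat 38^(-1) ≡ 38^{39} ≡ 27 mod 41. Verify: 38 × 27 = 1026 ≡ 1 mod 41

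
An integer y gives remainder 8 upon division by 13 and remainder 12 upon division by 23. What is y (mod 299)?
M = 13 × 23 = 299. M₁ = 23, y₁ ≡ 4 (mod 13). M₂ = 13, y₂ ≡ 16 (mod 23). y = 8×23×4 + 12×13×16 ≡ 242 (mod 299)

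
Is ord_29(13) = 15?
Powers of 13 mod 29: 13^1≡13, 13^2≡24, 13^3≡22, 13^4≡25, 13^5≡6, 13^6≡20, 13^7≡28, 13^8≡16, 13^9≡5, 13^10≡7, 13^11≡4, 13^12≡23, 13^13≡9, 13^14≡1. Already 13^14≡1, so the order is 14 < 15. No, the actual order is 14.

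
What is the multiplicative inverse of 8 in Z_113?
Since 113 is prime, by Fermat 8^(-1) ≡ 8^{111} ≡ 99 mod 113. Verify: 8 × 99 = 792 ≡ 1 mod 113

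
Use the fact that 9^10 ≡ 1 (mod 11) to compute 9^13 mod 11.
By Fermat: 9^{10} ≡ 1 (mod 11). So 9^{13} = 9^{10} · 9^{3} ≡ 9^{3} ≡ 3 (mod 11)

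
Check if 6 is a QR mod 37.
By Euler's criterion: 6^{18} ≡ 36 (mod 37). Since this equals -1 (≡ 36), 6 is not a QR.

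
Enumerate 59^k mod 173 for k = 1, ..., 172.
59^1, 59^2, ..., 59^{172} mod 173: [59, 21, 28, 95, 69, 92, 65, 29, 154, 90, 120, 160, 98, 73, 155, 149, 141, 15, 20, 142, 74, 41, 170, 169, 110, 89, 61, 139, 70, 151, 86, 57, 76, 159, 39, 52, 127, 54, 72, 96, 128, 113, 93, 124, 50, 9, 12, 16, 79, 163, 102, 136, 66, 88, 2, 118, 42, 56, 17, 138, 11, 130, 58, 135, 7, 67, 147, 23, 146, 137, 125, 109, 30, 40, 111, 148, 82, 167, 165, 47, 5, 122, 105, 140, 129, 172, 114, 152, 145, 78, 104, 81, 108, 144, 19, 83, 53, 13, 75, 100, 18, 24, 32, 158, 153, 31, 99, 132, 3, 4, 63, 84, 112, 34, 103, 22, 87, 116, 97, 14, 134, 121, 46, 119, 101, 77, 45, 60, 80, 49, 123, 164, 161, 157, 94, 10, 71, 37, 107, 85, 171, 55, 131, 117, 156, 35, 162, 43, 115, 38, 166, 106, 26, 150, 27, 36, 48, 64, 143, 133, 62, 25, 91, 6, 8, 126, 168, 51, 68, 33, 44, 1]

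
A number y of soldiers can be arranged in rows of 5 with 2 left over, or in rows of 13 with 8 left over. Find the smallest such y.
M = 5 × 13 = 65. M₁ = 13, y₁ ≡ 2 (mod 5). M₂ = 5, y₂ ≡ 8 (mod 13). y = 2×13×2 + 8×5×8 ≡ 47 (mod 65)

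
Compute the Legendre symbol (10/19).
(10/19) = 10^{9} mod 19 = -1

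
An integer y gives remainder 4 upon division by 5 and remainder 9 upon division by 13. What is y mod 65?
M = 5 × 13 = 65. M₁ = 13, y₁ ≡ 2 mod 5. M₂ = 5, y₂ ≡ 8 mod 13. y = 4×13×2 + 9×5×8 ≡ 9 mod 65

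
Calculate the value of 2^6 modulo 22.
By repeated squaring (mod 22): 2^{1}≡2, 2^{2}≡4, 2^{4}≡16. Then 2^{6} = 2^{4+2} ≡ 16 × 4 ≡ 20 (mod 22)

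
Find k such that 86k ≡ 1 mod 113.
Since 113 is prime, by Fermat 86^(-1) ≡ 86^{111} ≡ 46 mod 113. Verify: 86 × 46 = 3956 ≡ 1 mod 113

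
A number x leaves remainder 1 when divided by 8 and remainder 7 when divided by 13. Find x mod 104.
M = 8 × 13 = 104. M₁ = 13, y₁ ≡ 5 mod 8. M₂ = 8, y₂ ≡ 5 mod 13. x = 1×13×5 + 7×8×5 ≡ 33 mod 104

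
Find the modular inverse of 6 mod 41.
Since 41 is prime, by Fermat 6^(-1) ≡ 6^{39} ≡ 7 (mod 41). Verify: 6 × 7 = 42 ≡ 1 (mod 41)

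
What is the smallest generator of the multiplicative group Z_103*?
g = 5. For each prime q|102: 5^{51}≡102, 5^{34}≡56, 5^{6}≡72, none ≡ 1, so ord_103(5) = 102 and 5 is a primitive root.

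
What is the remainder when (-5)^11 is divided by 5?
By repeated squaring mod 5: (-5)^{1}≡0, (-5)^{2}≡0, (-5)^{4}≡0, (-5)^{8}≡0. Then (-5)^{11} = (-5)^{8+2+1} ≡ 0 × 0 × 0 ≡ 0 mod 5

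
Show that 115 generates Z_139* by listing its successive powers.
115^1, 115^2, ..., 115^{138} mod 139: [115, 20, 76, 122, 130, 77, 98, 11, 14, 81, 2, 91, 40, 13, 105, 121, 15, 57, 22, 28, 23, 4, 43, 80, 26, 71, 103, 30, 114, 44, 56, 46, 8, 86, 21, 52, 3, 67, 60, 89, 88, 112, 92, 16, 33, 42, 104, 6, 134, 120, 39, 37, 85, 45, 32, 66, 84, 69, 12, 129, 101, 78, 74, 31, 90, 64, 132, 29, 138, 24, 119, 63, 17, 9, 62, 41, 128, 125, 58, 137, 48, 99, 126, 34, 18, 124, 82, 117, 111, 116, 135, 96, 59, 113, 68, 36, 109, 25, 95, 83, 93, 131, 53, 118, 87, 136, 72, 79, 50, 51, 27, 47, 123, 106, 97, 35, 133, 5, 19, 100, 102, 54, 94, 107, 73, 55, 70, 127, 10, 38, 61, 65, 108, 49, 75, 7, 110, 1]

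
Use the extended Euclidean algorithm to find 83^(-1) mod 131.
Extended GCD: 83(30) + 131(-19) = 1. So 83^(-1) ≡ 30 mod 131. Verify: 83 × 30 = 2490 ≡ 1 mod 131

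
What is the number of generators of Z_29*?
Number of primitive roots mod 29 = φ(p-1) = φ(28) = 12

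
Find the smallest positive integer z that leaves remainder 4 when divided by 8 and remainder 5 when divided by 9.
M = 8 × 9 = 72. M₁ = 9, y₁ ≡ 1 (mod 8). M₂ = 8, y₂ ≡ 8 (mod 9). z = 4×9×1 + 5×8×8 ≡ 68 (mod 72)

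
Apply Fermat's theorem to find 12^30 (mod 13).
By Fermat: 12^{12} ≡ 1 (mod 13). 30 = 2×12 + 6. So 12^{30} ≡ 12^{6} ≡ 1 (mod 13)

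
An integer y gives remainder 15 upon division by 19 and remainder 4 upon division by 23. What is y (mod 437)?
M = 19 × 23 = 437. M₁ = 23, y₁ ≡ 5 (mod 19). M₂ = 19, y₂ ≡ 17 (mod 23). y = 15×23×5 + 4×19×17 ≡ 395 (mod 437)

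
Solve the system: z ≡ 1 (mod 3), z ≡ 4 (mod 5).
M = 3 × 5 = 15. M₁ = 5, y₁ ≡ 2 (mod 3). M₂ = 3, y₂ ≡ 2 (mod 5). z = 1×5×2 + 4×3×2 ≡ 4 (mod 15)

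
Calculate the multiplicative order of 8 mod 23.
Powers of 8 mod 23: 8^1≡8, 8^2≡18, 8^3≡6, 8^4≡2, 8^5≡16, 8^6≡13, 8^7≡12, 8^8≡4, 8^9≡9, 8^10≡3, 8^11≡1. ord_23(8) = 11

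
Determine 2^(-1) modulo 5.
Since 5 is prime, by Fermat 2^(-1) ≡ 2^{3} ≡ 3 mod 5. Verify: 2 × 3 = 6 ≡ 1 mod 5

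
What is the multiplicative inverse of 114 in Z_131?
Since 131 is prime, by Fermat 114^(-1) ≡ 114^{129} ≡ 77 mod 131. Verify: 114 × 77 = 8778 ≡ 1 mod 131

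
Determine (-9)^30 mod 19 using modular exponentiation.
Using Fermat: (-9)^{18} ≡ 1 (mod 19). 30 ≡ 12 (mod 18). So (-9)^{30} ≡ (-9)^{12} ≡ 7 (mod 19)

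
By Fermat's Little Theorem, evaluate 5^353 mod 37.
By Fermat: 5^{36} ≡ 1 mod 37. 353 ≡ 29 mod 36. So 5^{353} ≡ 5^{29} ≡ 35 mod 37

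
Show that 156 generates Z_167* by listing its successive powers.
156^1, 156^2, ..., 156^{166} mod 167: [156, 121, 5, 112, 104, 25, 59, 19, 125, 128, 95, 124, 139, 141, 119, 27, 37, 94, 135, 18, 136, 7, 90, 12, 35, 116, 60, 8, 79, 133, 40, 61, 164, 33, 138, 152, 165, 22, 92, 157, 110, 126, 117, 49, 129, 84, 78, 144, 86, 56, 52, 96, 113, 93, 146, 64, 131, 62, 153, 154, 143, 97, 102, 47, 151, 9, 68, 87, 45, 6, 101, 58, 30, 4, 123, 150, 20, 114, 82, 100, 69, 76, 166, 11, 46, 162, 55, 63, 142, 108, 148, 42, 39, 72, 43, 28, 26, 48, 140, 130, 73, 32, 149, 31, 160, 77, 155, 132, 51, 107, 159, 88, 34, 127, 106, 3, 134, 29, 15, 2, 145, 75, 10, 57, 41, 50, 118, 38, 83, 89, 23, 81, 111, 115, 71, 54, 74, 21, 103, 36, 105, 14, 13, 24, 70, 65, 120, 16, 158, 99, 80, 122, 161, 66, 109, 137, 163, 44, 17, 147, 53, 85, 67, 98, 91, 1]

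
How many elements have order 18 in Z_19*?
Number of primitive roots mod 19 = φ(p-1) = φ(18) = 6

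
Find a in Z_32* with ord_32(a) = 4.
7 has order 4 mod 32 since 7^{4} ≡ 1 mod 32 and no smaller power works.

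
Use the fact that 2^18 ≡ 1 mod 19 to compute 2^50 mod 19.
By Fermat: 2^{18} ≡ 1 mod 19. 50 = 2×18 + 14. So 2^{50} ≡ 2^{14} ≡ 6 mod 19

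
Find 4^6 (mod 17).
By repeated squaring (mod 17): 4^{1}≡4, 4^{2}≡16, 4^{4}≡1. Then 4^{6} = 4^{4+2} ≡ 1 × 16 ≡ 16 (mod 17)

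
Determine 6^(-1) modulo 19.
Since 19 is prime, by Fermat 6^(-1) ≡ 6^{17} ≡ 16 (mod 19). Verify: 6 × 16 = 96 ≡ 1 (mod 19)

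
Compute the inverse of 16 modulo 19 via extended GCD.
Extended GCD: 16(6) + 19(-5) = 1. So 16^(-1) ≡ 6 (mod 19). Verify: 16 × 6 = 96 ≡ 1 (mod 19)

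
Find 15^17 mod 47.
By repeated squaring mod 47: 15^{1}≡15, 15^{2}≡37, 15^{4}≡6, 15^{8}≡36, 15^{16}≡27. Then 15^{17} = 15^{16+1} ≡ 27 × 15 ≡ 29 mod 47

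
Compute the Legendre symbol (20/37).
(20/37) = 20^{18} mod 37 = -1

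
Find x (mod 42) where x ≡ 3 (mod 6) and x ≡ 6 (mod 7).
M = 6 × 7 = 42. M₁ = 7, y₁ ≡ 1 (mod 6). M₂ = 6, y₂ ≡ 6 (mod 7). x = 3×7×1 + 6×6×6 ≡ 27 (mod 42)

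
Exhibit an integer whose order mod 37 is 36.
2 has order 36 mod 37 since 2^{36} ≡ 1 mod 37 and no smaller power works.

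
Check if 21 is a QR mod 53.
By Euler's criterion: 21^{26} ≡ 52 (mod 53). Since this equals -1 (≡ 52), 21 is not a QR.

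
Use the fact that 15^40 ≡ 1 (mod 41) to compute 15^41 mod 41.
By Fermat: 15^{40} ≡ 1 (mod 41). So 15^{41} = 15^{40} · 15^{1} ≡ 15^{1} ≡ 15 (mod 41)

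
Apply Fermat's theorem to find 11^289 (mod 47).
By Fermat: 11^{46} ≡ 1 (mod 47). 289 ≡ 13 (mod 46). So 11^{289} ≡ 11^{13} ≡ 19 (mod 47)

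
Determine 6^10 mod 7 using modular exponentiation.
Using Fermat: 6^{6} ≡ 1 (mod 7). 10 ≡ 4 (mod 6). So 6^{10} ≡ 6^{4} ≡ 1 (mod 7)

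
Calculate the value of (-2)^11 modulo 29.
By repeated squaring (mod 29): (-2)^{1}≡27, (-2)^{2}≡4, (-2)^{4}≡16, (-2)^{8}≡24. Then (-2)^{11} = (-2)^{8+2+1} ≡ 24 × 4 × 27 ≡ 11 (mod 29)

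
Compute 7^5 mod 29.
By repeated squaring (mod 29): 7^{1}≡7, 7^{2}≡20, 7^{4}≡23. Then 7^{5} = 7^{4+1} ≡ 23 × 7 ≡ 16 (mod 29)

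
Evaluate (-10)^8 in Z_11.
By repeated squaring (mod 11): (-10)^{1}≡1, (-10)^{2}≡1, (-10)^{4}≡1, (-10)^{8}≡1. So (-10)^{8} ≡ 1 (mod 11)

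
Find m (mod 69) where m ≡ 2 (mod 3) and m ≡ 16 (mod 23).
M = 3 × 23 = 69. M₁ = 23, y₁ ≡ 2 (mod 3). M₂ = 3, y₂ ≡ 8 (mod 23). m = 2×23×2 + 16×3×8 ≡ 62 (mod 69)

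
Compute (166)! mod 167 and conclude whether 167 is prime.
(166)! mod 167 = 166. Since 166 ≡ -1 mod 167, 167 is prime.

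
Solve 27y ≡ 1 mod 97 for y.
Since 97 is prime, by Fermat 27^(-1) ≡ 27^{95} ≡ 18 mod 97. Verify: 27 × 18 = 486 ≡ 1 mod 97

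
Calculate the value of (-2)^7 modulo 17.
By repeated squaring (mod 17): (-2)^{1}≡15, (-2)^{2}≡4, (-2)^{4}≡16. Then (-2)^{7} = (-2)^{4+2+1} ≡ 16 × 4 × 15 ≡ 8 (mod 17)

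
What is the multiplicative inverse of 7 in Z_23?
Since 23 is prime, by Fermat 7^(-1) ≡ 7^{21} ≡ 10 (mod 23). Verify: 7 × 10 = 70 ≡ 1 (mod 23)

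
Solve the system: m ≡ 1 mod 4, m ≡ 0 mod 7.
M = 4 × 7 = 28. M₁ = 7, y₁ ≡ 3 mod 4. M₂ = 4, y₂ ≡ 2 mod 7. m = 1×7×3 + 0×4×2 ≡ 21 mod 28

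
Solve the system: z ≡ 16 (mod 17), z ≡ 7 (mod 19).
M = 17 × 19 = 323. M₁ = 19, y₁ ≡ 9 (mod 17). M₂ = 17, y₂ ≡ 9 (mod 19). z = 16×19×9 + 7×17×9 ≡ 254 (mod 323)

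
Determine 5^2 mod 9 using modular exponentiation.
5^{2} = 25 ≡ 7 (mod 9)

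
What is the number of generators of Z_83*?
A prime p has φ(p-1) primitive roots; here φ(82) = 40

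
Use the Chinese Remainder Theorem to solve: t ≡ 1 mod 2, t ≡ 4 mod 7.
M = 2 × 7 = 14. M₁ = 7, y₁ ≡ 1 mod 2. M₂ = 2, y₂ ≡ 4 mod 7. t = 1×7×1 + 4×2×4 ≡ 11 mod 14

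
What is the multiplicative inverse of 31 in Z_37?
Since 37 is prime, by Fermat 31^(-1) ≡ 31^{35} ≡ 6 (mod 37). Verify: 31 × 6 = 186 ≡ 1 (mod 37)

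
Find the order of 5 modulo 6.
Powers of 5 mod 6: 5^1≡5, 5^2≡1. Order = 2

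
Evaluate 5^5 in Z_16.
By repeated squaring (mod 16): 5^{1}≡5, 5^{2}≡9, 5^{4}≡1. Then 5^{5} = 5^{4+1} ≡ 1 × 5 ≡ 5 (mod 16)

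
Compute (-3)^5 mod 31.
By repeated squaring mod 31: (-3)^{1}≡28, (-3)^{2}≡9, (-3)^{4}≡19. Then (-3)^{5} = (-3)^{4+1} ≡ 19 × 28 ≡ 5 mod 31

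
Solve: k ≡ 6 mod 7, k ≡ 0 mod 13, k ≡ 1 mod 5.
M = 7 × 13 × 5 = 455. M₁ = 65, y₁ ≡ 4 mod 7. M₂ = 35, y₂ ≡ 3 mod 13. M₃ = 91, y₃ ≡ 1 mod 5. k = 6×65×4 + 0×35×3 + 1×91×1 ≡ 286 mod 455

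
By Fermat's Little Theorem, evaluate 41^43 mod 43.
By Fermat: 41^{42} ≡ 1 mod 43. So 41^{43} = 41^{42} · 41^{1} ≡ 41^{1} ≡ 41 mod 43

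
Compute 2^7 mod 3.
Using Fermat: 2^{2} ≡ 1 (mod 3). 7 ≡ 1 (mod 2). So 2^{7} ≡ 2^{1} ≡ 2 (mod 3)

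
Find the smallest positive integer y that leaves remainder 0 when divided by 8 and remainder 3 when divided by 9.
M = 8 × 9 = 72. M₁ = 9, y₁ ≡ 1 (mod 8). M₂ = 8, y₂ ≡ 8 (mod 9). y = 0×9×1 + 3×8×8 ≡ 48 (mod 72)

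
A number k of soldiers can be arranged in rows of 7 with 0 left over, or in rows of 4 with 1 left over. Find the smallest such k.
M = 7 × 4 = 28. M₁ = 4, y₁ ≡ 2 (mod 7). M₂ = 7, y₂ ≡ 3 (mod 4). k = 0×4×2 + 1×7×3 ≡ 21 (mod 28)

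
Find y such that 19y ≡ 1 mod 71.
Since 71 is prime, by Fermat 19^(-1) ≡ 19^{69} ≡ 15 mod 71. Verify: 19 × 15 = 285 ≡ 1 mod 71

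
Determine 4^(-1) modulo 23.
Since 23 is prime, by Fermat 4^(-1) ≡ 4^{21} ≡ 6 (mod 23). Verify: 4 × 6 = 24 ≡ 1 (mod 23)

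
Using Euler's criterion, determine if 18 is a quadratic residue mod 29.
By Euler's criterion: 18^{14} ≡ 28 (mod 29). Since this equals -1 (≡ 28), 18 is not a QR.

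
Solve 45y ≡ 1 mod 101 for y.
Since 101 is prime, by Fermat 45^(-1) ≡ 45^{99} ≡ 9 mod 101. Verify: 45 × 9 = 405 ≡ 1 mod 101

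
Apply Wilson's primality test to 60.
(59)! mod 60 = 0. Since 0 ≢ -1 mod 60, 60 is not prime.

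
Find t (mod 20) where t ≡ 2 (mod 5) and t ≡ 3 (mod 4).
M = 5 × 4 = 20. M₁ = 4, y₁ ≡ 4 (mod 5). M₂ = 5, y₂ ≡ 1 (mod 4). t = 2×4×4 + 3×5×1 ≡ 7 (mod 20)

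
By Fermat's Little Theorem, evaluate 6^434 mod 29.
By Fermat: 6^{28} ≡ 1 mod 29. 434 ≡ 14 mod 28. So 6^{434} ≡ 6^{14} ≡ 1 mod 29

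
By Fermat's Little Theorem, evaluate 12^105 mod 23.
By Fermat: 12^{22} ≡ 1 (mod 23). 105 = 4×22 + 17. So 12^{105} ≡ 12^{17} ≡ 9 (mod 23)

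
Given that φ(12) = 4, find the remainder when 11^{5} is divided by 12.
By Euler: 11^{4} ≡ 1 mod 12 since gcd(11, 12) = 1. 5 = 1×4 + 1. So 11^{5} ≡ 11^{1} ≡ 11 mod 12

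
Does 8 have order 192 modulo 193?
8^{32} ≡ 1 mod 193 and 32 < 192, so ord_193(8) = 32 ≠ 192 and 8 is not a primitive root.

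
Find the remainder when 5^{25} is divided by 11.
By Fermat: 5^{10} ≡ 1 mod 11. 25 = 2×10 + 5. So 5^{25} ≡ 5^{5} ≡ 1 mod 11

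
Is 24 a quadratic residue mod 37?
By Euler's criterion: 24^{18} ≡ 36 (mod 37). Since this equals -1 (≡ 36), 24 is not a QR.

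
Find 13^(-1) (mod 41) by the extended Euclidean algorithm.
Extended GCD: 13(19) + 41(-6) = 1. So 13^(-1) ≡ 19 (mod 41). Verify: 13 × 19 = 247 ≡ 1 (mod 41)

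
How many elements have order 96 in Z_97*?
Number of primitive roots mod 97 = φ(p-1) = φ(96) = 32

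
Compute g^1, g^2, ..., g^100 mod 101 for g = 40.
40^1, 40^2, ..., 40^{100} mod 101: [40, 85, 67, 54, 39, 45, 83, 88, 86, 6, 38, 5, 99, 21, 32, 68, 94, 23, 11, 36, 26, 30, 89, 25, 91, 4, 59, 37, 66, 14, 55, 79, 29, 49, 41, 24, 51, 20, 93, 84, 27, 70, 73, 92, 44, 43, 3, 19, 53, 100, 61, 16, 34, 47, 62, 56, 18, 13, 15, 95, 63, 96, 2, 80, 69, 33, 7, 78, 90, 65, 75, 71, 12, 76, 10, 97, 42, 64, 35, 87, 46, 22, 72, 52, 60, 77, 50, 81, 8, 17, 74, 31, 28, 9, 57, 58, 98, 82, 48, 1]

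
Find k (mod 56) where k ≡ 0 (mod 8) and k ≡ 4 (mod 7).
M = 8 × 7 = 56. M₁ = 7, y₁ ≡ 7 (mod 8). M₂ = 8, y₂ ≡ 1 (mod 7). k = 0×7×7 + 4×8×1 ≡ 32 (mod 56)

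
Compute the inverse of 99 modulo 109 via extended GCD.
Extended GCD: 99(-11) + 109(10) = 1. So 99^(-1) ≡ -11 ≡ 98 mod 109. Verify: 99 × 98 = 9702 ≡ 1 mod 109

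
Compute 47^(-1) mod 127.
Since 127 is prime, by Fermat 47^(-1) ≡ 47^{125} ≡ 100 mod 127. Verify: 47 × 100 = 4700 ≡ 1 mod 127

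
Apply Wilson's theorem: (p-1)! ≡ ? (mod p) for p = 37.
By Wilson's theorem, (36)! ≡ -1 ≡ 36 mod 37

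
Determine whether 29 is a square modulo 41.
By Euler's criterion: 29^{20} ≡ 40 mod 41. Since this equals -1 (≡ 40), 29 is not a QR.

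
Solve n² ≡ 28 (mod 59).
The square roots of 28 mod 59 are 21 and 38. Verify: 21² = 441 ≡ 28 (mod 59)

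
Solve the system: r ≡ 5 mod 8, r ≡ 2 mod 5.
M = 8 × 5 = 40. M₁ = 5, y₁ ≡ 5 mod 8. M₂ = 8, y₂ ≡ 2 mod 5. r = 5×5×5 + 2×8×2 ≡ 37 mod 40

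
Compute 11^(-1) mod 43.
Since 43 is prime, by Fermat 11^(-1) ≡ 11^{41} ≡ 4 mod 43. Verify: 11 × 4 = 44 ≡ 1 mod 43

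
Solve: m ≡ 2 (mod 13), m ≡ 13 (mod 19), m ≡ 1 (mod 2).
M = 13 × 19 × 2 = 494. M₁ = 38, y₁ ≡ 12 (mod 13). M₂ = 26, y₂ ≡ 11 (mod 19). M₃ = 247, y₃ ≡ 1 (mod 2). m = 2×38×12 + 13×26×11 + 1×247×1 ≡ 431 (mod 494)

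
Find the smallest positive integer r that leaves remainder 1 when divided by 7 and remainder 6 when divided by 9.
M = 7 × 9 = 63. M₁ = 9, y₁ ≡ 4 mod 7. M₂ = 7, y₂ ≡ 4 mod 9. r = 1×9×4 + 6×7×4 ≡ 15 mod 63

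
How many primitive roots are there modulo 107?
A prime p has φ(p-1) primitive roots; here φ(106) = 52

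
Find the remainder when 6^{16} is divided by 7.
By Fermat: 6^{6} ≡ 1 (mod 7). 16 = 2×6 + 4. So 6^{16} ≡ 6^{4} ≡ 1 (mod 7)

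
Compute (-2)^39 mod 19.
Using Fermat: (-2)^{18} ≡ 1 (mod 19). 39 ≡ 3 (mod 18). So (-2)^{39} ≡ (-2)^{3} ≡ 11 (mod 19)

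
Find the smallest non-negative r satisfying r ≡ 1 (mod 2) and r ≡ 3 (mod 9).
M = 2 × 9 = 18. M₁ = 9, y₁ ≡ 1 (mod 2). M₂ = 2, y₂ ≡ 5 (mod 9). r = 1×9×1 + 3×2×5 ≡ 3 (mod 18)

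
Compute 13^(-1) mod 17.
Since 17 is prime, by Fermat 13^(-1) ≡ 13^{15} ≡ 4 mod 17. Verify: 13 × 4 = 52 ≡ 1 mod 17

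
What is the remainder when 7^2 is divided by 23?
7^{2} = 49 ≡ 3 (mod 23)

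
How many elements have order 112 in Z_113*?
Number of primitive roots mod 113 = φ(p-1) = φ(112) = 48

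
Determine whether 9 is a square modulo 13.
By Euler's criterion: 9^{6} ≡ 1 (mod 13). Since this equals 1, 9 is a QR.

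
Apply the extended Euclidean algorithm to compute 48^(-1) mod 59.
Extended GCD: 48(16) + 59(-13) = 1. So 48^(-1) ≡ 16 (mod 59). Verify: 48 × 16 = 768 ≡ 1 (mod 59)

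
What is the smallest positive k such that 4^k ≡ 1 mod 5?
Powers of 4 mod 5: 4^1≡4, 4^2≡1. So the order of 4 is 2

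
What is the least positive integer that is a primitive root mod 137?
g = 3. For each prime q|136: 3^{68}≡136, 3^{8}≡122, none ≡ 1, so ord_137(3) = 136 and 3 is a primitive root.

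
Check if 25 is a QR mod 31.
By Euler's criterion: 25^{15} ≡ 1 mod 31. Since this equals 1, 25 is a QR.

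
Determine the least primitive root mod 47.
g = 5. Powers: [5, 25, 31, 14, 23, 21, ...] generates all 46 non-zero residues.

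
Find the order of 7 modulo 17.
Powers of 7 mod 17: 7^1≡7, 7^2≡15, 7^3≡3, 7^4≡4, 7^5≡11, 7^6≡9, 7^7≡12, 7^8≡16, 7^9≡10, 7^10≡2, 7^11≡14, 7^12≡13, 7^13≡6, 7^14≡8, 7^15≡5, 7^16≡1. So the order of 7 is 16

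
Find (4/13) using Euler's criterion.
(4/13) = 4^{6} mod 13 = 1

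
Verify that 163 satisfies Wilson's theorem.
(162)! mod 163 = 162. Since this equals -1 mod 163, Wilson confirms 163 is prime.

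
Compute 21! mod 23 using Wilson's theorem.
(22)! = (21)! × (22) ≡ -1 mod 23. So (21)! ≡ -1 × (22)^(-1) ≡ (-1)×(-1) = 1 mod 23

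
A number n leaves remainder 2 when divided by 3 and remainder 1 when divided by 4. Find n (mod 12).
M = 3 × 4 = 12. M₁ = 4, y₁ ≡ 1 (mod 3). M₂ = 3, y₂ ≡ 3 (mod 4). n = 2×4×1 + 1×3×3 ≡ 5 (mod 12)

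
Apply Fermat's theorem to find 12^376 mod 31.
By Fermat: 12^{30} ≡ 1 mod 31. 376 ≡ 16 mod 30. So 12^{376} ≡ 12^{16} ≡ 19 mod 31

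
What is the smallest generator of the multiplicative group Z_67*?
g = 2. For each prime q|66: 2^{33}≡66, 2^{22}≡37, 2^{6}≡64, none ≡ 1, so ord_67(2) = 66 and 2 is a primitive root.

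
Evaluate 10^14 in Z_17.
By repeated squaring mod 17: 10^{1}≡10, 10^{2}≡15, 10^{4}≡4, 10^{8}≡16. Then 10^{14} = 10^{8+4+2} ≡ 16 × 4 × 15 ≡ 8 mod 17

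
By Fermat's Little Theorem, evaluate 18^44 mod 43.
By Fermat: 18^{42} ≡ 1 mod 43. So 18^{44} = 18^{42} · 18^{2} ≡ 18^{2} ≡ 23 mod 43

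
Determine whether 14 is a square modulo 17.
By Euler's criterion: 14^{8} ≡ 16 mod 17. Since this equals -1 (≡ 16), 14 is not a QR.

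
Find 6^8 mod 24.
By repeated squaring mod 24: 6^{1}≡6, 6^{2}≡12, 6^{4}≡0, 6^{8}≡0. So 6^{8} ≡ 0 mod 24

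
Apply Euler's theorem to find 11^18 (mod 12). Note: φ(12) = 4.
By Euler: 11^{4} ≡ 1 (mod 12) since gcd(11, 12) = 1. 18 = 4×4 + 2. So 11^{18} ≡ 11^{2} ≡ 1 (mod 12)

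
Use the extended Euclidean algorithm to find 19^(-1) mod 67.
Extended GCD: 19(-7) + 67(2) = 1. So 19^(-1) ≡ -7 ≡ 60 mod 67. Verify: 19 × 60 = 1140 ≡ 1 mod 67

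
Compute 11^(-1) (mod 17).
Since 17 is prime, by Fermat 11^(-1) ≡ 11^{15} ≡ 14 (mod 17). Verify: 11 × 14 = 154 ≡ 1 (mod 17)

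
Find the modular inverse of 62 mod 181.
Since 181 is prime, by Fermat 62^(-1) ≡ 62^{179} ≡ 73 (mod 181). Verify: 62 × 73 = 4526 ≡ 1 (mod 181)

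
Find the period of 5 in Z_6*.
Powers of 5 mod 6: 5^1≡5, 5^2≡1. ord_6(5) = 2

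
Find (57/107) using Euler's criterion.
(57/107) = 57^{53} mod 107 = 1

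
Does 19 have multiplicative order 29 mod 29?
Powers of 19 mod 29: 19^1≡19, 19^2≡13, 19^3≡15, 19^4≡24, 19^5≡21, 19^6≡22, 19^7≡12, 19^8≡25, 19^9≡11, 19^10≡6, 19^11≡27, 19^12≡20, 19^13≡3, 19^14≡28, 19^15≡10, 19^16≡16, 19^17≡14, 19^18≡5, 19^19≡8, 19^20≡7, 19^21≡17, 19^22≡4, 19^23≡18, 19^24≡23, 19^25≡2, 19^26≡9, 19^27≡26, 19^28≡1. Already 19^28≡1, so the order is 28 < 29. No, the actual order is 28.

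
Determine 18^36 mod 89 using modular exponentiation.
By repeated squaring mod 89: 18^{1}≡18, 18^{2}≡57, 18^{4}≡45, 18^{8}≡67, 18^{16}≡39, 18^{32}≡8. Then 18^{36} = 18^{32+4} ≡ 8 × 45 ≡ 4 mod 89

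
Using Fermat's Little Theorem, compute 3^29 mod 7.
By Fermat: 3^{6} ≡ 1 (mod 7). 29 = 4×6 + 5. So 3^{29} ≡ 3^{5} ≡ 5 (mod 7)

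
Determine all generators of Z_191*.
There are φ(190) = 72 primitive roots mod 191: {19, 21, 22, 28, 29, 33, 35, 42, 44, 47, 53, 56, 57, 58, 61, 62, 63, 71, 73, 74, 76, 83, 87, 88, 89, 91, 93, 94, 95, 99, 101, 105, 106, 110, 111, 112, 113, 114, 116, 119, 123, 124, 126, 127, 131, 132, 137, 140, 141, 143, 145, 146, 148, 151, 157, 164, 165, 167, 168, 171, 173, 174, 175, 176, 178, 179, 181, 182, 183, 187, 188, 189}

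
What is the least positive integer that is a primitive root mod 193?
g = 5. For each prime q|192: 5^{96}≡192, 5^{64}≡84, none ≡ 1, so ord_193(5) = 192 and 5 is a primitive root.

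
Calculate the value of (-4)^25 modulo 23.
Using Fermat: (-4)^{22} ≡ 1 mod 23. 25 ≡ 3 mod 22. So (-4)^{25} ≡ (-4)^{3} ≡ 5 mod 23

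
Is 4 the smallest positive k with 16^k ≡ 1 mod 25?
Powers of 16 mod 25: 16^1≡16, 16^2≡6, 16^3≡21, 16^4≡11, 16^5≡1. 16^4≡11≢1, so ord ≠ 4. No, the actual order is 5.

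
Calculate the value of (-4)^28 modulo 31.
By repeated squaring (mod 31): (-4)^{1}≡27, (-4)^{2}≡16, (-4)^{4}≡8, (-4)^{8}≡2, (-4)^{16}≡4. Then (-4)^{28} = (-4)^{16+8+4} ≡ 4 × 2 × 8 ≡ 2 (mod 31)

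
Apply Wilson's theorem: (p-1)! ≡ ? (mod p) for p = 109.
By Wilson's theorem, (108)! ≡ -1 ≡ 108 (mod 109)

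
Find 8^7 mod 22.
By repeated squaring mod 22: 8^{1}≡8, 8^{2}≡20, 8^{4}≡4. Then 8^{7} = 8^{4+2+1} ≡ 4 × 20 × 8 ≡ 2 mod 22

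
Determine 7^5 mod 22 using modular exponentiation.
By repeated squaring (mod 22): 7^{1}≡7, 7^{2}≡5, 7^{4}≡3. Then 7^{5} = 7^{4+1} ≡ 3 × 7 ≡ 21 (mod 22)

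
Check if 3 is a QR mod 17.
By Euler's criterion: 3^{8} ≡ 16 (mod 17). Since this equals -1 (≡ 16), 3 is not a QR.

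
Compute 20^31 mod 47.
By repeated squaring (mod 47): 20^{1}≡20, 20^{2}≡24, 20^{4}≡12, 20^{8}≡3, 20^{16}≡9. Then 20^{31} = 20^{16+8+4+2+1} ≡ 9 × 3 × 12 × 24 × 20 ≡ 44 (mod 47)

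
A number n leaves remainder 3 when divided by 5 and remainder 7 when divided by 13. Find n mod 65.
M = 5 × 13 = 65. M₁ = 13, y₁ ≡ 2 mod 5. M₂ = 5, y₂ ≡ 8 mod 13. n = 3×13×2 + 7×5×8 ≡ 33 mod 65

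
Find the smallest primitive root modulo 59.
g = 2. Powers: [2, 4, 8, 16, 32, 5, 10, 20, 40, ...] generates all 58 non-zero residues.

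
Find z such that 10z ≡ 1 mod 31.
Since 31 is prime, by Fermat 10^(-1) ≡ 10^{29} ≡ 28 mod 31. Verify: 10 × 28 = 280 ≡ 1 mod 31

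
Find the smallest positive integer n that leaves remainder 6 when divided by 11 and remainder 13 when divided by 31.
M = 11 × 31 = 341. M₁ = 31, y₁ ≡ 5 mod 11. M₂ = 11, y₂ ≡ 17 mod 31. n = 6×31×5 + 13×11×17 ≡ 292 mod 341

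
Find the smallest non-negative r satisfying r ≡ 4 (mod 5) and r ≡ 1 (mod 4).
M = 5 × 4 = 20. M₁ = 4, y₁ ≡ 4 (mod 5). M₂ = 5, y₂ ≡ 1 (mod 4). r = 4×4×4 + 1×5×1 ≡ 9 (mod 20)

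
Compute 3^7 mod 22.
By repeated squaring mod 22: 3^{1}≡3, 3^{2}≡9, 3^{4}≡15. Then 3^{7} = 3^{4+2+1} ≡ 15 × 9 × 3 ≡ 9 mod 22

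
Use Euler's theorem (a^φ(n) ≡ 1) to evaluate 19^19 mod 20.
By Euler: 19^{8} ≡ 1 (mod 20) since gcd(19, 20) = 1. 19 = 2×8 + 3. So 19^{19} ≡ 19^{3} ≡ 19 (mod 20)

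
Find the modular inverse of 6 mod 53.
Since 53 is prime, by Fermat 6^(-1) ≡ 6^{51} ≡ 9 (mod 53). Verify: 6 × 9 = 54 ≡ 1 (mod 53)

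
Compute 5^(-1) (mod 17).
Since 17 is prime, by Fermat 5^(-1) ≡ 5^{15} ≡ 7 (mod 17). Verify: 5 × 7 = 35 ≡ 1 (mod 17)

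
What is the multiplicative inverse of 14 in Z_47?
Since 47 is prime, by Fermat 14^(-1) ≡ 14^{45} ≡ 37 mod 47. Verify: 14 × 37 = 518 ≡ 1 mod 47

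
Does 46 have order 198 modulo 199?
46^{99} ≡ 1 (mod 199) and 99 < 198, so ord_199(46) = 99 ≠ 198 and 46 is not a primitive root.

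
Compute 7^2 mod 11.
7^{2} = 49 ≡ 5 (mod 11)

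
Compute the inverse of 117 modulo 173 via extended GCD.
Extended GCD: 117(-34) + 173(23) = 1. So 117^(-1) ≡ -34 ≡ 139 mod 173. Verify: 117 × 139 = 16263 ≡ 1 mod 173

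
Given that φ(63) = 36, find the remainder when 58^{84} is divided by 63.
By Euler: 58^{36} ≡ 1 (mod 63) since gcd(58, 63) = 1. 84 = 2×36 + 12. So 58^{84} ≡ 58^{12} ≡ 1 (mod 63)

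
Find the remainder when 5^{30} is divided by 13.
By Fermat: 5^{12} ≡ 1 (mod 13). 30 = 2×12 + 6. So 5^{30} ≡ 5^{6} ≡ 12 (mod 13)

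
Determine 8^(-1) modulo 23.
Since 23 is prime, by Fermat 8^(-1) ≡ 8^{21} ≡ 3 mod 23. Verify: 8 × 3 = 24 ≡ 1 mod 23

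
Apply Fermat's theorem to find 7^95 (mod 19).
By Fermat: 7^{18} ≡ 1 (mod 19). 95 = 5×18 + 5. So 7^{95} ≡ 7^{5} ≡ 11 (mod 19)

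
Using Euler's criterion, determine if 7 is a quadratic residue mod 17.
By Euler's criterion: 7^{8} ≡ 16 mod 17. Since this equals -1 (≡ 16), 7 is not a QR.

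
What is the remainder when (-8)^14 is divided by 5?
Using Fermat: (-8)^{4} ≡ 1 mod 5. 14 ≡ 2 mod 4. So (-8)^{14} ≡ (-8)^{2} ≡ 4 mod 5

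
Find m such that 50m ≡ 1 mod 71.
Since 71 is prime, by Fermat 50^(-1) ≡ 50^{69} ≡ 27 mod 71. Verify: 50 × 27 = 1350 ≡ 1 mod 71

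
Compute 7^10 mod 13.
By repeated squaring mod 13: 7^{1}≡7, 7^{2}≡10, 7^{4}≡9, 7^{8}≡3. Then 7^{10} = 7^{8+2} ≡ 3 × 10 ≡ 4 mod 13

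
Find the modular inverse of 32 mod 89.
Since 89 is prime, by Fermat 32^(-1) ≡ 32^{87} ≡ 64 (mod 89). Verify: 32 × 64 = 2048 ≡ 1 (mod 89)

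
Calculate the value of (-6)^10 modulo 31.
By repeated squaring (mod 31): (-6)^{1}≡25, (-6)^{2}≡5, (-6)^{4}≡25, (-6)^{8}≡5. Then (-6)^{10} = (-6)^{8+2} ≡ 5 × 5 ≡ 25 (mod 31)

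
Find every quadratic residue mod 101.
Quadratic residues modulo 101: {1, 4, 5, 6, 9, 13, 14, 16, 17, 19, 20, 21, 22, 23, 24, 25, 30, 31, 33, 36, 37, 43, 45, 47, 49, 52, 54, 56, 58, 64, 65, 68, 70, 71, 76, 77, 78, 79, 80, 81, 82, 84, 85, 87, 88, 92, 95, 96, 97, 100}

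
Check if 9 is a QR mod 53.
By Euler's criterion: 9^{26} ≡ 1 mod 53. Since this equals 1, 9 is a QR.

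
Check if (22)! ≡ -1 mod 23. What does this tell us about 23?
(22)! mod 23 = 22. Since this equals -1 mod 23, Wilson confirms 23 is prime.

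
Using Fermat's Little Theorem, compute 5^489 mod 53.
By Fermat: 5^{52} ≡ 1 mod 53. 489 ≡ 21 mod 52. So 5^{489} ≡ 5^{21} ≡ 27 mod 53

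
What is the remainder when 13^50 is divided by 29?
Using Fermat: 13^{28} ≡ 1 (mod 29). 50 ≡ 22 (mod 28). So 13^{50} ≡ 13^{22} ≡ 16 (mod 29)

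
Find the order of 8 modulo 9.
Powers of 8 mod 9: 8^1≡8, 8^2≡1. So the order of 8 is 2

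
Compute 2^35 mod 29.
Using Fermat: 2^{28} ≡ 1 (mod 29). 35 ≡ 7 (mod 28). So 2^{35} ≡ 2^{7} ≡ 12 (mod 29)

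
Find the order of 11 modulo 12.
Powers of 11 mod 12: 11^1≡11, 11^2≡1. Order = 2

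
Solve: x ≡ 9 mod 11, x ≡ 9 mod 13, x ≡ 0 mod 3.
M = 11 × 13 × 3 = 429. M₁ = 39, y₁ ≡ 2 mod 11. M₂ = 33, y₂ ≡ 2 mod 13. M₃ = 143, y₃ ≡ 2 mod 3. x = 9×39×2 + 9×33×2 + 0×143×2 ≡ 9 mod 429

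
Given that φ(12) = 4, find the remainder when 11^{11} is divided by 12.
By Euler: 11^{4} ≡ 1 mod 12 since gcd(11, 12) = 1. 11 = 2×4 + 3. So 11^{11} ≡ 11^{3} ≡ 11 mod 12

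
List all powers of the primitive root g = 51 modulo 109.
51^1, 51^2, ..., 51^{108} mod 109: [51, 94, 107, 7, 30, 4, 95, 49, 101, 28, 11, 16, 53, 87, 77, 3, 44, 64, 103, 21, 90, 12, 67, 38, 85, 84, 33, 48, 50, 43, 13, 9, 23, 83, 91, 63, 52, 36, 92, 5, 37, 34, 99, 35, 41, 20, 39, 27, 69, 31, 55, 80, 47, 108, 58, 15, 2, 102, 79, 105, 14, 60, 8, 81, 98, 93, 56, 22, 32, 106, 65, 45, 6, 88, 19, 97, 42, 71, 24, 25, 76, 61, 59, 66, 96, 100, 86, 26, 18, 46, 57, 73, 17, 104, 72, 75, 10, 74, 68, 89, 70, 82, 40, 78, 54, 29, 62, 1]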